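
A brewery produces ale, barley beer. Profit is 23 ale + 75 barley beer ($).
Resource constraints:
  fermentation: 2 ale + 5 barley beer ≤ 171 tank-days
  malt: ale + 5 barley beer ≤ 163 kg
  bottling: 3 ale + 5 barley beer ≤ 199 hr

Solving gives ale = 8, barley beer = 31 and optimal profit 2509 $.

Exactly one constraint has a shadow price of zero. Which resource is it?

bottling

fermentation: 171/171 (binding)
malt: 163/163 (binding)
bottling: 179/199 (slack 20)
By complementary slackness, a constraint with positive slack has shadow price 0 → bottling.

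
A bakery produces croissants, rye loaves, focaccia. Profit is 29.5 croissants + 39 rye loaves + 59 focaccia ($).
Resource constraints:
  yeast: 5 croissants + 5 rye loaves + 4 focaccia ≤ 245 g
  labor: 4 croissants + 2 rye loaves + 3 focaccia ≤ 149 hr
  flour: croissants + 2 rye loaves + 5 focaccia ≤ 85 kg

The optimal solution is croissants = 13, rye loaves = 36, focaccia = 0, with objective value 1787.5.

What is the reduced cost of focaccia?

-4.5

Binding: yeast and flour. Non-binding: labor (25 unused).
Slack constraints have shadow price 0 (complementary slackness).
Dual feasibility on the basic columns requires 5·y_yeast + 1·y_flour = 29.5, 5·y_yeast + 2·y_flour = 39.
Solving: y_yeast = 4, y_flour = 9.5.
Reduced cost of focaccia: c₃ − yᵀa₃ = 59 − (4·4 + 9.5·5) = 59 − 63.5 = -4.5.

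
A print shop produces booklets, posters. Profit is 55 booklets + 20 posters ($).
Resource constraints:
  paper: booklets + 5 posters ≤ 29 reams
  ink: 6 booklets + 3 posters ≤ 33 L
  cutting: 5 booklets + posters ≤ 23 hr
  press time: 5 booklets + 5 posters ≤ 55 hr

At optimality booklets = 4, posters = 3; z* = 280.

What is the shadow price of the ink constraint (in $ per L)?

5

Check each constraint at x*: paper 19/29 (slack 10); ink 33/33 (tight); cutting 23/23 (tight); press time 35/55 (slack 20).
By complementary slackness, y = 0 for the non-binding constraints.
From A_Bᵀ y = c: 6·y_ink + 5·y_cutting = 55; 3·y_ink + 1·y_cutting = 20.
This yields shadow prices y_ink = 5, y_cutting = 5.
Shadow price of ink = 5.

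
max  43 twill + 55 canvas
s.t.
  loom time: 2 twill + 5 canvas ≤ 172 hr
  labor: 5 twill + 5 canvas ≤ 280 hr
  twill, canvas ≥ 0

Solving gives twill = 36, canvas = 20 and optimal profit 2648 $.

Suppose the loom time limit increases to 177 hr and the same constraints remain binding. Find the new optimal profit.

At the optimum: loom time uses 172 of 172 (binding); labor uses 280 of 280 (binding).
The binding rows give the dual system: 2·y_loom time + 5·y_labor = 43 and 5·y_loom time + 5·y_labor = 55.
This yields shadow prices y_loom time = 4, y_labor = 7.
Δz = y_loom time·Δb = 4 × (5) = 20, so new z* = 2648 + 20 = 2668.

2668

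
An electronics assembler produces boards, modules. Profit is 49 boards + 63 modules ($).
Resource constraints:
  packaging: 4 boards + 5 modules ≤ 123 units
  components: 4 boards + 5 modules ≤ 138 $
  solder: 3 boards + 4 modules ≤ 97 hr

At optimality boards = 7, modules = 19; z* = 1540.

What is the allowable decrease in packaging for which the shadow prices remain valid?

Binding constraints: packaging, solder. The basis is B = [[4,5],[3,4]] with det 1.
Per unit decrease in packaging, x* moves by d = (-4, 3).
The basis stays optimal until boards reaches 0; allowable decrease = 1.75 units.

1.75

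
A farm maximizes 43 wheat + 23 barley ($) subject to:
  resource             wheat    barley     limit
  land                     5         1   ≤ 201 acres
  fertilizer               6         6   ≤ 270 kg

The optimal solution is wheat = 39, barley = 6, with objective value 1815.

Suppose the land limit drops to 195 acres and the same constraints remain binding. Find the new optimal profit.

Both land and fertilizer are binding at x*.
The binding rows give the dual system: 5·y_land + 6·y_fertilizer = 43 and 1·y_land + 6·y_fertilizer = 23.
→ y_land = 5 and y_fertilizer = 3.
Δz = y_land·Δb = 5 × (-6) = -30, so new z* = 1815 − 30 = 1785.

1785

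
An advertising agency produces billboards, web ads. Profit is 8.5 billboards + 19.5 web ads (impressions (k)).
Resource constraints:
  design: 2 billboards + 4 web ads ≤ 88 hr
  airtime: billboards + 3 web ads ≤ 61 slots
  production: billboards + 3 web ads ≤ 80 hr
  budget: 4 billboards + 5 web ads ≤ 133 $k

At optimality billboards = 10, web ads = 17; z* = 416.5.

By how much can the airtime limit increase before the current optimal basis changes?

Binding constraints: design, airtime. The basis is B = [[2,4],[1,3]] with det 2.
Per unit increase in airtime, x* moves by d = (-2, 1).
The basis stays optimal until billboards reaches 0; allowable increase = 5 slots.

5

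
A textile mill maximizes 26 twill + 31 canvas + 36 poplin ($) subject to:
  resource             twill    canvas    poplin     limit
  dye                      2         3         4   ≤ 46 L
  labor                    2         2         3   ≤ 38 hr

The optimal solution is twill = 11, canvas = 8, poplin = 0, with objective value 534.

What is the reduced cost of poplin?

Both dye and labor are binding at x*.
From A_Bᵀ y = c: 2·y_dye + 2·y_labor = 26; 3·y_dye + 2·y_labor = 31.
→ y_dye = 5 and y_labor = 8.
Reduced cost of poplin: c₃ − yᵀa₃ = 36 − (5·4 + 8·3) = 36 − 44 = -8.

-8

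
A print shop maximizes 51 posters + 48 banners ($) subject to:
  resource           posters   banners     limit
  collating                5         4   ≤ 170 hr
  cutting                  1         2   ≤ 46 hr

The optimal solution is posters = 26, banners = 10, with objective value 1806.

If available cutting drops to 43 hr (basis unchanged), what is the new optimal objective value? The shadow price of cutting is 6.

Δb = -3, so new z* = 1806 + (6)·(-3) = 1806 − 18 = 1788.

1788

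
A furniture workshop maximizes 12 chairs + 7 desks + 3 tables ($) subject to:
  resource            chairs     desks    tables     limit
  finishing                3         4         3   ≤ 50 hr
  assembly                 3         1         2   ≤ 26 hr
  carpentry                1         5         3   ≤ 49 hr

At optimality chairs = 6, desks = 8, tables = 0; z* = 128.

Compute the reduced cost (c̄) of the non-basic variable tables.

At the optimum: finishing uses 50 of 50 (binding); assembly uses 26 of 26 (binding); carpentry uses 46 of 49 (slack = 3).
Slack constraints have shadow price 0 (complementary slackness).
Dual feasibility on the basic columns requires 3·y_finishing + 3·y_assembly = 12, 4·y_finishing + 1·y_assembly = 7.
This yields shadow prices y_finishing = 1, y_assembly = 3.
Reduced cost of tables: c₃ − yᵀa₃ = 3 − (1·3 + 3·2) = 3 − 9 = -6.

-6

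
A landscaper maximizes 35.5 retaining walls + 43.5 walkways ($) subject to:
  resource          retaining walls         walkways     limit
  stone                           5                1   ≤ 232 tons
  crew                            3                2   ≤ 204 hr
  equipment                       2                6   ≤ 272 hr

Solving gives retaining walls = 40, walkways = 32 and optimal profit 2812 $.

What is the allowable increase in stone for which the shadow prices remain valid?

40

Binding constraints: stone, equipment. The basis is B = [[5,1],[2,6]] with det 28.
Per unit increase in stone, x* moves by d = (0.2143, -0.0714).
The basis stays optimal until crew becomes binding; allowable increase = 40 tons.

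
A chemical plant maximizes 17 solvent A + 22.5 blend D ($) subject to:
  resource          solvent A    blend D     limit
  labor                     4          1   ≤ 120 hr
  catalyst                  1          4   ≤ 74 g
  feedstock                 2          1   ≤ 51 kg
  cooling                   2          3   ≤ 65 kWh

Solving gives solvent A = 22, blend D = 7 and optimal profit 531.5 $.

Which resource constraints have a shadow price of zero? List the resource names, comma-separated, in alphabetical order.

catalyst, labor

labor: 95/120 (slack 25)
catalyst: 50/74 (slack 24)
feedstock: 51/51 (binding)
cooling: 65/65 (binding)
By complementary slackness, a constraint with positive slack has shadow price 0 → catalyst, labor.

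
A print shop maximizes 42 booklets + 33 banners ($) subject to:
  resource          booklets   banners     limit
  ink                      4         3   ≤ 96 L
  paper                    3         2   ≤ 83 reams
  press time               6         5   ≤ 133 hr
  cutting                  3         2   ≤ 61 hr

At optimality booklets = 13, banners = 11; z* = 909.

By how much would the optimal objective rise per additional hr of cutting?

4

Binding: press time and cutting. Non-binding: ink (11 unused), paper (22 unused).
By complementary slackness, y = 0 for the non-binding constraints.
From A_Bᵀ y = c: 6·y_press time + 3·y_cutting = 42; 5·y_press time + 2·y_cutting = 33.
This yields shadow prices y_press time = 5, y_cutting = 4.
Shadow price of cutting = 4.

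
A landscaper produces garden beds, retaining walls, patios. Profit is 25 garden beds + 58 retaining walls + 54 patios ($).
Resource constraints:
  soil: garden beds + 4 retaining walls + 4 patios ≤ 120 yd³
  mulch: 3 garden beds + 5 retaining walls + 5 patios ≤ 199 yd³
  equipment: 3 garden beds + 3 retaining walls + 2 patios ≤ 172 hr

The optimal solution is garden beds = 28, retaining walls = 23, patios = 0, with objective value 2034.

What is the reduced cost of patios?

Binding: soil and mulch. Non-binding: equipment (19 unused).
Since equipment is not tight, its dual is 0.
Dual feasibility on the basic columns requires 1·y_soil + 3·y_mulch = 25, 4·y_soil + 5·y_mulch = 58.
Solving: y_soil = 7, y_mulch = 6.
Reduced cost of patios: c₃ − yᵀa₃ = 54 − (7·4 + 6·5) = 54 − 58 = -4.

-4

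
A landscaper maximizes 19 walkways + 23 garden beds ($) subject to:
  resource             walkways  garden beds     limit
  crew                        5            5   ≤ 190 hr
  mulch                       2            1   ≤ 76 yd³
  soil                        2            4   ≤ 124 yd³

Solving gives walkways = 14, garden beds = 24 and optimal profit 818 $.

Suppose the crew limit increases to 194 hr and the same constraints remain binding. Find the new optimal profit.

830

Binding: crew and soil. Non-binding: mulch (24 unused).
Slack constraints have shadow price 0 (complementary slackness).
Dual feasibility on the basic columns requires 5·y_crew + 2·y_soil = 19, 5·y_crew + 4·y_soil = 23.
→ y_crew = 3 and y_soil = 2.
Δz = y_crew·Δb = 3 × (4) = 12, so new z* = 818 + 12 = 830.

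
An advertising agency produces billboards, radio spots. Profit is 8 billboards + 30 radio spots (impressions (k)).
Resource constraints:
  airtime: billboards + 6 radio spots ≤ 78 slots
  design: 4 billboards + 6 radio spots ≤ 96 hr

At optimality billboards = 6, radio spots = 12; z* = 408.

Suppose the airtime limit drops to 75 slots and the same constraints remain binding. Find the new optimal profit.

396

Check each constraint at x*: airtime 78/78 (tight); design 96/96 (tight).
The binding rows give the dual system: 1·y_airtime + 4·y_design = 8 and 6·y_airtime + 6·y_design = 30.
Solving: y_airtime = 4, y_design = 1.
Δz = y_airtime·Δb = 4 × (-3) = -12, so new z* = 408 − 12 = 396.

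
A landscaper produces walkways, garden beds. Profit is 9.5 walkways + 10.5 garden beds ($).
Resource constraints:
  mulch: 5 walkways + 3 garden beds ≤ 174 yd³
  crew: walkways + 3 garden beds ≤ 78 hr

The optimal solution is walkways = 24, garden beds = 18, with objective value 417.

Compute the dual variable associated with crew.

Both mulch and crew are binding at x*.
The binding rows give the dual system: 5·y_mulch + 1·y_crew = 9.5 and 3·y_mulch + 3·y_crew = 10.5.
Solving: y_mulch = 1.5, y_crew = 2.
Shadow price of crew = 2.

2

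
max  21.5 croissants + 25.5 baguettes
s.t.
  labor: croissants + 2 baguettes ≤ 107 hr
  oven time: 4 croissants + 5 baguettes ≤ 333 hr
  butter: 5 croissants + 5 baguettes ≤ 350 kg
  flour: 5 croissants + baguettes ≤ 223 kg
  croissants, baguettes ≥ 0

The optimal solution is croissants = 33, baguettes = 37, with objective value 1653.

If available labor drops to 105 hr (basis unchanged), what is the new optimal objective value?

1645

Binding: labor and butter. Non-binding: oven time (16 unused), flour (21 unused).
Slack constraints have shadow price 0 (complementary slackness).
Dual feasibility on the basic columns requires 1·y_labor + 5·y_butter = 21.5, 2·y_labor + 5·y_butter = 25.5.
This yields shadow prices y_labor = 4, y_butter = 3.5.
Δz = y_labor·Δb = 4 × (-2) = -8, so new z* = 1653 − 8 = 1645.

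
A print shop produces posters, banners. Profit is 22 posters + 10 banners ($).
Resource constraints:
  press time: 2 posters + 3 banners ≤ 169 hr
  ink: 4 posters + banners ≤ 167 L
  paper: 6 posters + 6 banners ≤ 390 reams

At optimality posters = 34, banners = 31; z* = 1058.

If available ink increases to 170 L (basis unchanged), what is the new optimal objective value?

1070

At the optimum: press time uses 161 of 169 (slack = 8); ink uses 167 of 167 (binding); paper uses 390 of 390 (binding).
By complementary slackness, y = 0 for the non-binding constraint.
The binding rows give the dual system: 4·y_ink + 6·y_paper = 22 and 1·y_ink + 6·y_paper = 10.
This yields shadow prices y_ink = 4, y_paper = 1.
Δz = y_ink·Δb = 4 × (3) = 12, so new z* = 1058 + 12 = 1070.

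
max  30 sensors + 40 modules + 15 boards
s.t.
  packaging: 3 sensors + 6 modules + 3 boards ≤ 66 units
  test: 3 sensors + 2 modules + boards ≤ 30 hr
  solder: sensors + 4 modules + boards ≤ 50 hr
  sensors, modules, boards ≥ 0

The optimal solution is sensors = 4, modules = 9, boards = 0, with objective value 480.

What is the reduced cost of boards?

-5

Binding: packaging and test. Non-binding: solder (10 unused).
Slack constraints have shadow price 0 (complementary slackness).
From A_Bᵀ y = c: 3·y_packaging + 3·y_test = 30; 6·y_packaging + 2·y_test = 40.
→ y_packaging = 5 and y_test = 5.
Reduced cost of boards: c₃ − yᵀa₃ = 15 − (5·3 + 5·1) = 15 − 20 = -5.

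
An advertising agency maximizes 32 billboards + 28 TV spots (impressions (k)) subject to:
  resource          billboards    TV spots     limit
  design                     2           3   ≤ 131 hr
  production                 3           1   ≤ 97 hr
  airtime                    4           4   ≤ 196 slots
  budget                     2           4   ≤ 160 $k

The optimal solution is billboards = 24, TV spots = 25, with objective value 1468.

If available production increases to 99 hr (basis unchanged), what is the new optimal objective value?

1472

Binding: production and airtime. Non-binding: design (8 unused), budget (12 unused).
Slack constraints have shadow price 0 (complementary slackness).
The binding rows give the dual system: 3·y_production + 4·y_airtime = 32 and 1·y_production + 4·y_airtime = 28.
→ y_production = 2 and y_airtime = 6.5.
Δz = y_production·Δb = 2 × (2) = 4, so new z* = 1468 + 4 = 1472.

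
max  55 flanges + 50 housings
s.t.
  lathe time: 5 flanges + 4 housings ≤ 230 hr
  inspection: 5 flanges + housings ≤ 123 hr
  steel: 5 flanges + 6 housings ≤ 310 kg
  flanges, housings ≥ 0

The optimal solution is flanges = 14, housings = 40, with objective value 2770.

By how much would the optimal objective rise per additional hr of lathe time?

8

Binding: lathe time and steel. Non-binding: inspection (13 unused).
Since inspection is not tight, its dual is 0.
Dual feasibility on the basic columns requires 5·y_lathe time + 5·y_steel = 55, 4·y_lathe time + 6·y_steel = 50.
This yields shadow prices y_lathe time = 8, y_steel = 3.
Shadow price of lathe time = 8.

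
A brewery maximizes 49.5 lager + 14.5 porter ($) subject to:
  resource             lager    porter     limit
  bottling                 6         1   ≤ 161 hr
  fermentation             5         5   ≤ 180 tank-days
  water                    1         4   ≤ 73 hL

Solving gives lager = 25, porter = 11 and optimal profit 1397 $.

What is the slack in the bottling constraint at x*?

0

bottling used = 6·25 + 1·11 = 161; slack = 161 − 161 = 0.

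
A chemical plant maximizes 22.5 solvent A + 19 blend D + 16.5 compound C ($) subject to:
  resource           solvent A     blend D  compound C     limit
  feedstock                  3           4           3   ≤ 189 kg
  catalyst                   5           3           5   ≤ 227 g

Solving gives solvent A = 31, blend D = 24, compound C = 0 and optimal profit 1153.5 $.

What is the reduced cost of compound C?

Check each constraint at x*: feedstock 189/189 (tight); catalyst 227/227 (tight).
Dual feasibility on the basic columns requires 3·y_feedstock + 5·y_catalyst = 22.5, 4·y_feedstock + 3·y_catalyst = 19.
Solving: y_feedstock = 2.5, y_catalyst = 3.
Reduced cost of compound C: c₃ − yᵀa₃ = 16.5 − (2.5·3 + 3·5) = 16.5 − 22.5 = -6.

-6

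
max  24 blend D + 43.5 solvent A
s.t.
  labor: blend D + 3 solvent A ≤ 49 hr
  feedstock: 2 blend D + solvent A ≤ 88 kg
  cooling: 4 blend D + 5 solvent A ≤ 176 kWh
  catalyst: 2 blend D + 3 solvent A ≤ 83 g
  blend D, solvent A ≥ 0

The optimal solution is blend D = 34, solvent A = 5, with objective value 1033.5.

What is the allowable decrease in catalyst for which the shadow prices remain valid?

34

Binding constraints: labor, catalyst. The basis is B = [[1,3],[2,3]] with det -3.
Per unit decrease in catalyst, x* moves by d = (-1, 0.3333).
The basis stays optimal until blend D reaches 0; allowable decrease = 34 g.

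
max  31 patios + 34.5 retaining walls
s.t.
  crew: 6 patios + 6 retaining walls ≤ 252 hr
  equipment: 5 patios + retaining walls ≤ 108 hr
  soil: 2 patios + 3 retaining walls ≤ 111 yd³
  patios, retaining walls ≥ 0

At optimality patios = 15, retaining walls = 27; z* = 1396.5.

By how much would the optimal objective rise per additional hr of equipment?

Check each constraint at x*: crew 252/252 (tight); equipment 102/108 (slack 6); soil 111/111 (tight).
Slack constraints have shadow price 0 (complementary slackness).
The binding rows give the dual system: 6·y_crew + 2·y_soil = 31 and 6·y_crew + 3·y_soil = 34.5.
This yields shadow prices y_crew = 4, y_soil = 3.5.
Shadow price of equipment = 0.

0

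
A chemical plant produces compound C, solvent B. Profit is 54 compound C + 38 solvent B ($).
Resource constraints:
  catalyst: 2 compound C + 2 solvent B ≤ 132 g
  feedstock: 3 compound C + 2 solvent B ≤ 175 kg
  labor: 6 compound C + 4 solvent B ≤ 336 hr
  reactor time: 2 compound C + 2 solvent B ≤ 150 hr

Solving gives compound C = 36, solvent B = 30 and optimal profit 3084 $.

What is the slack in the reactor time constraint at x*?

18

reactor time used = 2·36 + 2·30 = 132; slack = 150 − 132 = 18.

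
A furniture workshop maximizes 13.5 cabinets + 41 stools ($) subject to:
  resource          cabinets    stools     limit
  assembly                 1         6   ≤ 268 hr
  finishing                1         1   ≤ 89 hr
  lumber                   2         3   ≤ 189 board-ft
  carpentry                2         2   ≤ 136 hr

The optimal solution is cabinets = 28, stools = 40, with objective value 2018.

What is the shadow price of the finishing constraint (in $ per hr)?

0

Check each constraint at x*: assembly 268/268 (tight); finishing 68/89 (slack 21); lumber 176/189 (slack 13); carpentry 136/136 (tight).
Slack constraints have shadow price 0 (complementary slackness).
Dual feasibility on the basic columns requires 1·y_assembly + 2·y_carpentry = 13.5, 6·y_assembly + 2·y_carpentry = 41.
→ y_assembly = 5.5 and y_carpentry = 4.
Shadow price of finishing = 0.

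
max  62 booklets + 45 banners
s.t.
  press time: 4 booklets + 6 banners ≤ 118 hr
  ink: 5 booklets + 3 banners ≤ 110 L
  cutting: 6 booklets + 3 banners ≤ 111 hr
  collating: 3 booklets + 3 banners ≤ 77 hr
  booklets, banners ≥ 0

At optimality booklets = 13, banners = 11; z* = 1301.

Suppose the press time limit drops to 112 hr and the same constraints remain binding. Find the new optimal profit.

1280

Binding: press time and cutting. Non-binding: ink (12 unused), collating (5 unused).
By complementary slackness, y = 0 for the non-binding constraints.
From A_Bᵀ y = c: 4·y_press time + 6·y_cutting = 62; 6·y_press time + 3·y_cutting = 45.
→ y_press time = 3.5 and y_cutting = 8.
Δz = y_press time·Δb = 3.5 × (-6) = -21, so new z* = 1301 − 21 = 1280.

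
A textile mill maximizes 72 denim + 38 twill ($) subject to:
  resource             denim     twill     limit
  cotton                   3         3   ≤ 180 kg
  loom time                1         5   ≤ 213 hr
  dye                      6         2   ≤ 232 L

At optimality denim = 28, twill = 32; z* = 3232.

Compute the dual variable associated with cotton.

7

Binding: cotton and dye. Non-binding: loom time (25 unused).
Since loom time is not tight, its dual is 0.
Dual feasibility on the basic columns requires 3·y_cotton + 6·y_dye = 72, 3·y_cotton + 2·y_dye = 38.
Solving: y_cotton = 7, y_dye = 8.5.
Shadow price of cotton = 7.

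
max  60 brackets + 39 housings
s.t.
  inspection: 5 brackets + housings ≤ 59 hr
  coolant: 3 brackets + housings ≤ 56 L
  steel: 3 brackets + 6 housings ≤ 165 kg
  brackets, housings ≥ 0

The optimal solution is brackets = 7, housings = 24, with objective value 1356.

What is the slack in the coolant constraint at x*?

coolant used = 3·7 + 1·24 = 45; slack = 56 − 45 = 11.

11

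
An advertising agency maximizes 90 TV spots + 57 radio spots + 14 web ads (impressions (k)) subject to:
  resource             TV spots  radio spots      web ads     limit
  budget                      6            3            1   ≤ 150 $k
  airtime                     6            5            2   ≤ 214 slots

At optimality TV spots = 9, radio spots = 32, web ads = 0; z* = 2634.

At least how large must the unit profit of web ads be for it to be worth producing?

Check each constraint at x*: budget 150/150 (tight); airtime 214/214 (tight).
The binding rows give the dual system: 6·y_budget + 6·y_airtime = 90 and 3·y_budget + 5·y_airtime = 57.
→ y_budget = 9 and y_airtime = 6.
web ads enters the basis when its profit ≥ yᵀa₃ = 9·1 + 6·2 = 21.

21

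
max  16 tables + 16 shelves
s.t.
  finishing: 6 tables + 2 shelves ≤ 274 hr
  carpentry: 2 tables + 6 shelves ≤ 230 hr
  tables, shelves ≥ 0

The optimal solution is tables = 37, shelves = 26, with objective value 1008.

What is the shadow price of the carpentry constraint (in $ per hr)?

Check each constraint at x*: finishing 274/274 (tight); carpentry 230/230 (tight).
Dual feasibility on the basic columns requires 6·y_finishing + 2·y_carpentry = 16, 2·y_finishing + 6·y_carpentry = 16.
This yields shadow prices y_finishing = 2, y_carpentry = 2.
Shadow price of carpentry = 2.

2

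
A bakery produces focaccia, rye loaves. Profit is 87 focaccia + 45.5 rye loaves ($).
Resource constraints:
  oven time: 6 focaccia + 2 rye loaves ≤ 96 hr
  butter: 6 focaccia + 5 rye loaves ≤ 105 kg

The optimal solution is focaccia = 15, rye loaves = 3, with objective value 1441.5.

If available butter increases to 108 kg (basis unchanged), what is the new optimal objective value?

1458

At the optimum: oven time uses 96 of 96 (binding); butter uses 105 of 105 (binding).
The binding rows give the dual system: 6·y_oven time + 6·y_butter = 87 and 2·y_oven time + 5·y_butter = 45.5.
This yields shadow prices y_oven time = 9, y_butter = 5.5.
Δz = y_butter·Δb = 5.5 × (3) = 16.5, so new z* = 1441.5 + 16.5 = 1458.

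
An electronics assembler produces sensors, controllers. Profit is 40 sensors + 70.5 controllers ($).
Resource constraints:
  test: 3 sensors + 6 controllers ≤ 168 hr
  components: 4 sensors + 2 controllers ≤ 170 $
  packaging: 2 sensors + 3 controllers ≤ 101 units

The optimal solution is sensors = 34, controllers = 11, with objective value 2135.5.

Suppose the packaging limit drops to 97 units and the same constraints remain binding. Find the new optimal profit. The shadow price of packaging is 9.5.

Δb = -4, so new z* = 2135.5 + (9.5)·(-4) = 2135.5 − 38 = 2097.5.

2097.5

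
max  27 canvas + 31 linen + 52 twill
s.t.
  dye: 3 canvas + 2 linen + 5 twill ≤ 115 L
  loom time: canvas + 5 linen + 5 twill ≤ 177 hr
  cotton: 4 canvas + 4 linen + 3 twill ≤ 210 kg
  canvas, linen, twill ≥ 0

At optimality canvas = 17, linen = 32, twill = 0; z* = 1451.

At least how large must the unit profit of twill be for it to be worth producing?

55

Check each constraint at x*: dye 115/115 (tight); loom time 177/177 (tight); cotton 196/210 (slack 14).
Slack constraints have shadow price 0 (complementary slackness).
From A_Bᵀ y = c: 3·y_dye + 1·y_loom time = 27; 2·y_dye + 5·y_loom time = 31.
→ y_dye = 8 and y_loom time = 3.
twill enters the basis when its profit ≥ yᵀa₃ = 8·5 + 3·5 = 55.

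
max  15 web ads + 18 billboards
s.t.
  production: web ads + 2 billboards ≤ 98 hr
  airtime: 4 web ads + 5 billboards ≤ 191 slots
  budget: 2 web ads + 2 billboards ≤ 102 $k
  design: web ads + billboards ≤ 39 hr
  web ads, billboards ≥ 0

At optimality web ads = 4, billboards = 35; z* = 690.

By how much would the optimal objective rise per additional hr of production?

0

Binding: airtime and design. Non-binding: production (24 unused), budget (24 unused).
By complementary slackness, y = 0 for the non-binding constraints.
The binding rows give the dual system: 4·y_airtime + 1·y_design = 15 and 5·y_airtime + 1·y_design = 18.
Solving: y_airtime = 3, y_design = 3.
Shadow price of production = 0.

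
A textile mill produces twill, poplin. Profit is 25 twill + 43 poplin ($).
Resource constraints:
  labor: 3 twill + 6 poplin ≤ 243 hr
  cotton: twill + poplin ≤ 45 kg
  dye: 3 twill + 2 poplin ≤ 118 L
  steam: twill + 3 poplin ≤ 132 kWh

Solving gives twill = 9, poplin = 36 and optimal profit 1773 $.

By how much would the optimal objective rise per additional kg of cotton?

7

Check each constraint at x*: labor 243/243 (tight); cotton 45/45 (tight); dye 99/118 (slack 19); steam 117/132 (slack 15).
Since dye, steam are not tight, their duals are 0.
From A_Bᵀ y = c: 3·y_labor + 1·y_cotton = 25; 6·y_labor + 1·y_cotton = 43.
This yields shadow prices y_labor = 6, y_cotton = 7.
Shadow price of cotton = 7.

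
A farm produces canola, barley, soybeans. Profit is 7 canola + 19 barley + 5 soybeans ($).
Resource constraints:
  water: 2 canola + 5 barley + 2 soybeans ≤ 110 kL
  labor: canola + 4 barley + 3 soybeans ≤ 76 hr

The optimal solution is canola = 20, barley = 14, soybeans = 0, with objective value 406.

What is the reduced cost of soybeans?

-4

Check each constraint at x*: water 110/110 (tight); labor 76/76 (tight).
The binding rows give the dual system: 2·y_water + 1·y_labor = 7 and 5·y_water + 4·y_labor = 19.
This yields shadow prices y_water = 3, y_labor = 1.
Reduced cost of soybeans: c₃ − yᵀa₃ = 5 − (3·2 + 1·3) = 5 − 9 = -4.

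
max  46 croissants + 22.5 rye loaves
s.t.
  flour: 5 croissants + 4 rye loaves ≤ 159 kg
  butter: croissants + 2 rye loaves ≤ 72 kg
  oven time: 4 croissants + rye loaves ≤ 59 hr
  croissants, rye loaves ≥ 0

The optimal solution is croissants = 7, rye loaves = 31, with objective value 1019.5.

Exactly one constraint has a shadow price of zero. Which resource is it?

flour: 159/159 (binding)
butter: 69/72 (slack 3)
oven time: 59/59 (binding)
By complementary slackness, a constraint with positive slack has shadow price 0 → butter.

butter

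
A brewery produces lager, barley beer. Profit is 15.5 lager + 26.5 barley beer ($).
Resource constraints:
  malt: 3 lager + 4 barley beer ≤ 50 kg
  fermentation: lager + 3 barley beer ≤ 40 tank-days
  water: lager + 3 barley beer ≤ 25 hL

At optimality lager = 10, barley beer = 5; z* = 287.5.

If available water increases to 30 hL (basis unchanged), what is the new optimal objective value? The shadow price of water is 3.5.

Δb = 5, so new z* = 287.5 + (3.5)·(5) = 287.5 + 17.5 = 305.

305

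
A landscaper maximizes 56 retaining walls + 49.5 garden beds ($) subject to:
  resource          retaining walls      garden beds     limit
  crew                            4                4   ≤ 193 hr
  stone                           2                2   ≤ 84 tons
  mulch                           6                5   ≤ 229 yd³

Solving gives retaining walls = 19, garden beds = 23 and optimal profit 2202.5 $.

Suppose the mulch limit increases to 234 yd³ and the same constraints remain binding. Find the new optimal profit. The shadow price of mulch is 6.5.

2235

Δb = 5, so new z* = 2202.5 + (6.5)·(5) = 2202.5 + 32.5 = 2235.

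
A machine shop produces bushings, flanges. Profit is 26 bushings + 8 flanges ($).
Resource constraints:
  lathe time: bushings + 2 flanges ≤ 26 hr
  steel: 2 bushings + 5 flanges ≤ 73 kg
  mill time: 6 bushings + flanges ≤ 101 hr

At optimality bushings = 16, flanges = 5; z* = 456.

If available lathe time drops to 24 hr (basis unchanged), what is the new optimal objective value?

452

At the optimum: lathe time uses 26 of 26 (binding); steel uses 57 of 73 (slack = 16); mill time uses 101 of 101 (binding).
Slack constraints have shadow price 0 (complementary slackness).
The binding rows give the dual system: 1·y_lathe time + 6·y_mill time = 26 and 2·y_lathe time + 1·y_mill time = 8.
→ y_lathe time = 2 and y_mill time = 4.
Δz = y_lathe time·Δb = 2 × (-2) = -4, so new z* = 456 − 4 = 452.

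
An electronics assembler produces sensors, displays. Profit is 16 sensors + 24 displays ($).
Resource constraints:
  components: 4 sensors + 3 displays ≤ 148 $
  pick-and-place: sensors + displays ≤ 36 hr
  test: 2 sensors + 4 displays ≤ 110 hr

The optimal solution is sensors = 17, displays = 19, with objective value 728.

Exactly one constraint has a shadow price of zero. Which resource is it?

components: 125/148 (slack 23)
pick-and-place: 36/36 (binding)
test: 110/110 (binding)
By complementary slackness, a constraint with positive slack has shadow price 0 → components.

components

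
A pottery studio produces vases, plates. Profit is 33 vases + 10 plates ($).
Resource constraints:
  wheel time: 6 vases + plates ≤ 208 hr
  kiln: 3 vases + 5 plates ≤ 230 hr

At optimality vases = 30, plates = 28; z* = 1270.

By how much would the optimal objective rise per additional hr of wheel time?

5

At the optimum: wheel time uses 208 of 208 (binding); kiln uses 230 of 230 (binding).
Dual feasibility on the basic columns requires 6·y_wheel time + 3·y_kiln = 33, 1·y_wheel time + 5·y_kiln = 10.
→ y_wheel time = 5 and y_kiln = 1.
Shadow price of wheel time = 5.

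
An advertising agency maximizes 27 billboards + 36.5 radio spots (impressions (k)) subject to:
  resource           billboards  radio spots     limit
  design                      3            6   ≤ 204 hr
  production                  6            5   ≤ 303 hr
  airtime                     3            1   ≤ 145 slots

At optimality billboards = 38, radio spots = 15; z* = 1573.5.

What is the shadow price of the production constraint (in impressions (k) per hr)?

At the optimum: design uses 204 of 204 (binding); production uses 303 of 303 (binding); airtime uses 129 of 145 (slack = 16).
Slack constraints have shadow price 0 (complementary slackness).
From A_Bᵀ y = c: 3·y_design + 6·y_production = 27; 6·y_design + 5·y_production = 36.5.
This yields shadow prices y_design = 4, y_production = 2.5.
Shadow price of production = 2.5.

2.5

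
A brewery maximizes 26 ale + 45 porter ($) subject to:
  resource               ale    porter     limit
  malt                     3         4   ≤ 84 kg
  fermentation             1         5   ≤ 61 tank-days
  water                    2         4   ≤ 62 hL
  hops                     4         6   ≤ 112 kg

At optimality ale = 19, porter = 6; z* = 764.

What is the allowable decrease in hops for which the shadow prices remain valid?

Binding constraints: water, hops. The basis is B = [[2,4],[4,6]] with det -4.
Per unit decrease in hops, x* moves by d = (-1, 0.5).
The basis stays optimal until fermentation becomes binding; allowable decrease = 8 kg.

8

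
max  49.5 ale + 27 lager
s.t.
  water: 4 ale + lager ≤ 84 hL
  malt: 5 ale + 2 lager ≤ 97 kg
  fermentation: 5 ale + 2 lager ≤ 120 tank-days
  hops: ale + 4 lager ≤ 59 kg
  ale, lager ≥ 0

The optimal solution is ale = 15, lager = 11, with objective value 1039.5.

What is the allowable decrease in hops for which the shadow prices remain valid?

Binding constraints: malt, hops. The basis is B = [[5,2],[1,4]] with det 18.
Per unit decrease in hops, x* moves by d = (0.1111, -0.2778).
The basis stays optimal until lager reaches 0; allowable decrease = 39.6 kg.

39.6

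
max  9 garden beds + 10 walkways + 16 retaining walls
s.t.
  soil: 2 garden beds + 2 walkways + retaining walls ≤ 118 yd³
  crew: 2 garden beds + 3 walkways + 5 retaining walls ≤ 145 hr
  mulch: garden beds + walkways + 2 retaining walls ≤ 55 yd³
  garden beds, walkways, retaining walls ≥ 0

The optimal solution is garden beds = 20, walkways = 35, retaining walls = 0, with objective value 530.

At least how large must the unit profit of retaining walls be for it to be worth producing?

Binding: crew and mulch. Non-binding: soil (8 unused).
Slack constraints have shadow price 0 (complementary slackness).
The binding rows give the dual system: 2·y_crew + 1·y_mulch = 9 and 3·y_crew + 1·y_mulch = 10.
→ y_crew = 1 and y_mulch = 7.
retaining walls enters the basis when its profit ≥ yᵀa₃ = 1·5 + 7·2 = 19.

19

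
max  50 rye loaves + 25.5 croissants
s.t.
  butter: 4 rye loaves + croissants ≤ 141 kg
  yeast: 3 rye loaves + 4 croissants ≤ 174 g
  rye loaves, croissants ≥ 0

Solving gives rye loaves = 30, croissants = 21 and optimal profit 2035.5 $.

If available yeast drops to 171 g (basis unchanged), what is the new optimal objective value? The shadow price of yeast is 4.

2023.5

Δb = -3, so new z* = 2035.5 + (4)·(-3) = 2035.5 − 12 = 2023.5.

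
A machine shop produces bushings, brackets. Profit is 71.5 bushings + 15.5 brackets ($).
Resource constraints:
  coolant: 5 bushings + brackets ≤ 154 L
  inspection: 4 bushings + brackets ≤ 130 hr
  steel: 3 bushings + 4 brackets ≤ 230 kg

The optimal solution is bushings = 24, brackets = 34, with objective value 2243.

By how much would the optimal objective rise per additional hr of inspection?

At the optimum: coolant uses 154 of 154 (binding); inspection uses 130 of 130 (binding); steel uses 208 of 230 (slack = 22).
Slack constraints have shadow price 0 (complementary slackness).
The binding rows give the dual system: 5·y_coolant + 4·y_inspection = 71.5 and 1·y_coolant + 1·y_inspection = 15.5.
→ y_coolant = 9.5 and y_inspection = 6.
Shadow price of inspection = 6.

6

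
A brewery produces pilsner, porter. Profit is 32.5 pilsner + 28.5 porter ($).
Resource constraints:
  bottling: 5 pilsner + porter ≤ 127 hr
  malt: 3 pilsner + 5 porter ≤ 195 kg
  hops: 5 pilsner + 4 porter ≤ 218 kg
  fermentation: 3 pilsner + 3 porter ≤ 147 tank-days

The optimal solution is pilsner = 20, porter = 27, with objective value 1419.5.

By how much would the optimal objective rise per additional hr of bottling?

3.5

Check each constraint at x*: bottling 127/127 (tight); malt 195/195 (tight); hops 208/218 (slack 10); fermentation 141/147 (slack 6).
Slack constraints have shadow price 0 (complementary slackness).
Dual feasibility on the basic columns requires 5·y_bottling + 3·y_malt = 32.5, 1·y_bottling + 5·y_malt = 28.5.
This yields shadow prices y_bottling = 3.5, y_malt = 5.
Shadow price of bottling = 3.5.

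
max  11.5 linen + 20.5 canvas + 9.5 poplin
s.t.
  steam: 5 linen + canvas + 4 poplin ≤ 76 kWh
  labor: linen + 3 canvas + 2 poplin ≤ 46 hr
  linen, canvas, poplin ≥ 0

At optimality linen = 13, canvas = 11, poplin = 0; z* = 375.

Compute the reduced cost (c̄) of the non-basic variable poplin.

-7.5

Check each constraint at x*: steam 76/76 (tight); labor 46/46 (tight).
Dual feasibility on the basic columns requires 5·y_steam + 1·y_labor = 11.5, 1·y_steam + 3·y_labor = 20.5.
→ y_steam = 1 and y_labor = 6.5.
Reduced cost of poplin: c₃ − yᵀa₃ = 9.5 − (1·4 + 6.5·2) = 9.5 − 17 = -7.5.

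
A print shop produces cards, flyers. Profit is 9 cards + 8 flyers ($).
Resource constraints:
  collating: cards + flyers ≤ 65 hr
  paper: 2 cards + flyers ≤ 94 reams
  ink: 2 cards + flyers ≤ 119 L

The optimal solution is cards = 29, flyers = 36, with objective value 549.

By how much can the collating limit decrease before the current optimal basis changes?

18

Binding constraints: collating, paper. The basis is B = [[1,1],[2,1]] with det -1.
Per unit decrease in collating, x* moves by d = (1, -2).
The basis stays optimal until flyers reaches 0; allowable decrease = 18 hr.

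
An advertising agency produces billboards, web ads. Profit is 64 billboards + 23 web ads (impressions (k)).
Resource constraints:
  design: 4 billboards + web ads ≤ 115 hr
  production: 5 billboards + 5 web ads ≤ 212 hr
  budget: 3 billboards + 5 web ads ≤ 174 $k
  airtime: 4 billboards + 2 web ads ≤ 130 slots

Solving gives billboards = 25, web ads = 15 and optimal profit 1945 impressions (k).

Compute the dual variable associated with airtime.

Binding: design and airtime. Non-binding: production (12 unused), budget (24 unused).
Slack constraints have shadow price 0 (complementary slackness).
Dual feasibility on the basic columns requires 4·y_design + 4·y_airtime = 64, 1·y_design + 2·y_airtime = 23.
This yields shadow prices y_design = 9, y_airtime = 7.
Shadow price of airtime = 7.

7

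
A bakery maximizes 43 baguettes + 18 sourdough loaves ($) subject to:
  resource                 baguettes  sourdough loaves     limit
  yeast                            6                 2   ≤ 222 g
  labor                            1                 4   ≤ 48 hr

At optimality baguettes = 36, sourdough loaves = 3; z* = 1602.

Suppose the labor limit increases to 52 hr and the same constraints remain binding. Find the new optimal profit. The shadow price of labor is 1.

1606

Δb = 4, so new z* = 1602 + (1)·(4) = 1602 + 4 = 1606.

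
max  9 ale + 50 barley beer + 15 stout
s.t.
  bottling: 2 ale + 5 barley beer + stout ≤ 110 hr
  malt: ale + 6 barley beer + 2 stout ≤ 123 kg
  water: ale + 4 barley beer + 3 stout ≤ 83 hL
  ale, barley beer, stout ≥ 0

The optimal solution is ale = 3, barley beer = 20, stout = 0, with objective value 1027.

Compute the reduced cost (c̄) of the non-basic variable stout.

Binding: malt and water. Non-binding: bottling (4 unused).
Slack constraints have shadow price 0 (complementary slackness).
From A_Bᵀ y = c: 1·y_malt + 1·y_water = 9; 6·y_malt + 4·y_water = 50.
This yields shadow prices y_malt = 7, y_water = 2.
Reduced cost of stout: c₃ − yᵀa₃ = 15 − (7·2 + 2·3) = 15 − 20 = -5.

-5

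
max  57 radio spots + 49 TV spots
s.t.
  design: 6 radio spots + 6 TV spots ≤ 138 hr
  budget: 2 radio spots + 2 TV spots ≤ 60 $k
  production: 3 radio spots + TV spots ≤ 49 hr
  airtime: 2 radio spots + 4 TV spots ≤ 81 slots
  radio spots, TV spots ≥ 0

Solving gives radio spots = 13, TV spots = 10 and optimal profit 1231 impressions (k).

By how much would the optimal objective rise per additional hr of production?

4

Check each constraint at x*: design 138/138 (tight); budget 46/60 (slack 14); production 49/49 (tight); airtime 66/81 (slack 15).
Slack constraints have shadow price 0 (complementary slackness).
The binding rows give the dual system: 6·y_design + 3·y_production = 57 and 6·y_design + 1·y_production = 49.
→ y_design = 7.5 and y_production = 4.
Shadow price of production = 4.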